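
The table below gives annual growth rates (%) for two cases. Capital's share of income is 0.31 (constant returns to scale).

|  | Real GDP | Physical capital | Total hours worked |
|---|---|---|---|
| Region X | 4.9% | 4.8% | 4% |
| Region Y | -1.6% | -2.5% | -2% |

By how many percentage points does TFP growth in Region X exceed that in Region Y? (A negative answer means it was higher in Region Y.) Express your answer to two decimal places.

0.10 percentage points

Labor's share = 1 − 0.31 = 0.69.
Region X: TFP = 4.9 − 1.488 − 2.76 = 0.652%.
Region Y: TFP = -1.6 + 0.775 + 1.38 = 0.555%.
Difference = 0.652 − (0.555) = 0.097 pp.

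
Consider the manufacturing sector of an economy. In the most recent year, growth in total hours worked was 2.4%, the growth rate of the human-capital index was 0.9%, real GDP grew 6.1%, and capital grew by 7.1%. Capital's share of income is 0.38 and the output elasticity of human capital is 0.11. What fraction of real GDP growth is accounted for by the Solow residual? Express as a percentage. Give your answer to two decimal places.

The Solow residual accounted for 34.08% of growth.

Labor's share = 1 − 0.38 − 0.11 = 0.51.
Capital: 0.38 × 7.1 = 2.698 pp.
The human-capital index: 0.11 × 0.9 = 0.099 pp.
Total hours worked: 0.51 × 2.4 = 1.224 pp.
TFP growth = 6.1 − 4.021 = 2.079%.
TFP share of growth = 2.079 / 6.1 × 100 = 34.082%.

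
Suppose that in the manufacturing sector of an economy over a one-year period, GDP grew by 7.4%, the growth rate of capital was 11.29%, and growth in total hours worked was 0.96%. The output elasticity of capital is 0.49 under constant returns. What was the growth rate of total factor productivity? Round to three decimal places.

Total factor productivity grew 1.378%.

Labor's share = 1 − 0.49 = 0.51.
Capital: 0.49 × 11.29 = 5.5321 pp.
Total hours worked: 0.51 × 0.96 = 0.4896 pp.
TFP growth = 7.4 − 6.0217 = 1.3783%.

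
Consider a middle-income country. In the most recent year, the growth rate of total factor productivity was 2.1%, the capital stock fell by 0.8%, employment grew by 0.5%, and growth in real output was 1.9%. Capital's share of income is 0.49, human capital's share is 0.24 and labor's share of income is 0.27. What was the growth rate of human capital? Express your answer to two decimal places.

Labor's share = 1 − 0.49 − 0.24 = 0.27.
gY = gA + 0.49×(-0.8) + 0.27×0.5 + 0.24×g.
0.24×g = 1.9 − 2.1 + 0.257 = 0.057.
g = 0.057 / 0.24 = 0.2375%.

Human capital growth was 0.24%.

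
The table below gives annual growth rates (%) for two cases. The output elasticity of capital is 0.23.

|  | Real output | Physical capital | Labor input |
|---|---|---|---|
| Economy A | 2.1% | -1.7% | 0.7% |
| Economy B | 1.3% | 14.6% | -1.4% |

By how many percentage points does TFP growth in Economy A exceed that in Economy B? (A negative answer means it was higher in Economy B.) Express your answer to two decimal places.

2.93 percentage points

Labor's share = 1 − 0.23 = 0.77.
Economy A: TFP = 2.1 + 0.391 − 0.539 = 1.952%.
Economy B: TFP = 1.3 − 3.358 + 1.078 = -0.98%.
Difference = 1.952 − (-0.98) = 2.932 pp.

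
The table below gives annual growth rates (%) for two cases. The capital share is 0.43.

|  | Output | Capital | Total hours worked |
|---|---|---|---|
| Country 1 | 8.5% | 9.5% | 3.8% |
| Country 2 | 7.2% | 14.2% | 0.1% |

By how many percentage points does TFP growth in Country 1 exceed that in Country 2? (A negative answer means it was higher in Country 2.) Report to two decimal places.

1.21 percentage points

Labor's share = 1 − 0.43 = 0.57.
Country 1: TFP = 8.5 − 4.085 − 2.166 = 2.249%.
Country 2: TFP = 7.2 − 6.106 − 0.057 = 1.037%.
Difference = 2.249 − (1.037) = 1.212 pp.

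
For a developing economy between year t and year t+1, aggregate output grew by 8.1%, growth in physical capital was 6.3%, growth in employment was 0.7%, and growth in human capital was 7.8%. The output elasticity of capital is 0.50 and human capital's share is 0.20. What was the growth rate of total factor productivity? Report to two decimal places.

Labor's share = 1 − 0.5 − 0.2 = 0.3.
Physical capital: 0.5 × 6.3 = 3.15 pp.
Human capital: 0.2 × 7.8 = 1.56 pp.
Employment: 0.3 × 0.7 = 0.21 pp.
TFP growth = 8.1 − 4.92 = 3.18%.

3.18%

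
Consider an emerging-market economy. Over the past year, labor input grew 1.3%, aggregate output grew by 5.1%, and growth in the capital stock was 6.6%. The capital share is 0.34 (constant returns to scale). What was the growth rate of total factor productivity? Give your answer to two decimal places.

Labor's share = 1 − 0.34 = 0.66.
The capital stock: 0.34 × 6.6 = 2.244 pp.
Labor input: 0.66 × 1.3 = 0.858 pp.
TFP growth = 5.1 − 3.102 = 1.998%.

2.00%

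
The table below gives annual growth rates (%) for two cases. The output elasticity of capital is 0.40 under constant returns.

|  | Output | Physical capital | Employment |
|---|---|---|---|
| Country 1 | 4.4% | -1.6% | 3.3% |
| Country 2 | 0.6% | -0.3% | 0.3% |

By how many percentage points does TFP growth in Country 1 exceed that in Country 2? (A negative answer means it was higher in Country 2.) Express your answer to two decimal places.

Labor's share = 1 − 0.4 = 0.6.
Country 1: TFP = 4.4 + 0.64 − 1.98 = 3.06%.
Country 2: TFP = 0.6 + 0.12 − 0.18 = 0.54%.
Difference = 3.06 − (0.54) = 2.52 pp.

2.52 percentage points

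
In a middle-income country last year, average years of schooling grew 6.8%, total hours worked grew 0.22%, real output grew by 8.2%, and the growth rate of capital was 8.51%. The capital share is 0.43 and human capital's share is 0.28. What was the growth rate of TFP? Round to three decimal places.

Labor's share = 1 − 0.43 − 0.28 = 0.29.
Capital: 0.43 × 8.51 = 3.6593 pp.
Average years of schooling: 0.28 × 6.8 = 1.904 pp.
Total hours worked: 0.29 × 0.22 = 0.0638 pp.
TFP growth = 8.2 − 5.6271 = 2.5729%.

TFP growth was 2.573%.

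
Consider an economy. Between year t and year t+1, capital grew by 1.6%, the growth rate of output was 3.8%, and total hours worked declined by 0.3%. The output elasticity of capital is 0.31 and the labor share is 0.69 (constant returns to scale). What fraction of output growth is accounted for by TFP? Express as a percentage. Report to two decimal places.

TFP accounted for 92.39% of growth.

Labor's share = 1 − 0.31 = 0.69.
Capital: 0.31 × 1.6 = 0.496 pp.
Total hours worked: 0.69 × (-0.3) = -0.207 pp.
TFP growth = 3.8 − 0.289 = 3.511%.
TFP share of growth = 3.511 / 3.8 × 100 = 92.3947%.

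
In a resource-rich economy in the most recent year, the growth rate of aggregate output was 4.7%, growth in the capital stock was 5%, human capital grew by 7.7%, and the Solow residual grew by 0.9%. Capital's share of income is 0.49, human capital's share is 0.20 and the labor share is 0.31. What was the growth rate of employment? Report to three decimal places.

-0.613%

Labor's share = 1 − 0.49 − 0.2 = 0.31.
gY = gA + 0.49×5 + 0.2×7.7 + 0.31×g.
0.31×g = 4.7 − 0.9 − 3.99 = -0.19.
g = -0.19 / 0.31 = -0.6129%.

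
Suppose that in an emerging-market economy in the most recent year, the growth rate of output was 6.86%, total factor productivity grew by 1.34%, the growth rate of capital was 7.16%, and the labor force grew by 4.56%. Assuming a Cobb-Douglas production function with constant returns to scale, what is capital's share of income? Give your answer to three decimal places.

gY = gA + α·gK + (1−α)·gL, so gY − gA − gL = α(gK − gL).
6.86 − 1.34 − 4.56 = α × (7.16 − 4.56).
0.96 = 2.6 α, so α = 0.36923.

Capital's share of income is 0.369.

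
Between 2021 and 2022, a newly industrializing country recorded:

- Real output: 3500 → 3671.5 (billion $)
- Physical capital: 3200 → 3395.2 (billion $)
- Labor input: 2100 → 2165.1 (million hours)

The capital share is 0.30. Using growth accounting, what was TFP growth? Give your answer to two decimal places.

Real output growth = (3671.5 − 3500) / 3500 = 4.9%.
Physical capital growth = (3395.2 − 3200) / 3200 = 6.1%.
Labor input growth = (2165.1 − 2100) / 2100 = 3.1%.
Labor's share = 1 − 0.3 = 0.7.
Physical capital: 0.3 × 6.1 = 1.83 pp.
Labor input: 0.7 × 3.1 = 2.17 pp.
TFP growth = 4.9 − 4 = 0.9%.

TFP growth was 0.90%.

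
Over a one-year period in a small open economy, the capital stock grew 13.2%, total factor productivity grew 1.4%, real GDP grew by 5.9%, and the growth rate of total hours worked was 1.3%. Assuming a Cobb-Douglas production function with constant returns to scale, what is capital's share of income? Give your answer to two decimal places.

gY = gA + α·gK + (1−α)·gL, so gY − gA − gL = α(gK − gL).
5.9 − 1.4 − 1.3 = α × (13.2 − 1.3).
3.2 = 11.9 α, so α = 0.2689.

α = 0.27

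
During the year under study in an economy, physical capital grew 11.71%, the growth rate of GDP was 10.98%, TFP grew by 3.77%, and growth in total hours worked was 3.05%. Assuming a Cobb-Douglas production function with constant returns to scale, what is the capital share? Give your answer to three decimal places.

0.480

gY = gA + α·gK + (1−α)·gL, so gY − gA − gL = α(gK − gL).
10.98 − 3.77 − 3.05 = α × (11.71 − 3.05).
4.16 = 8.66 α, so α = 0.48037.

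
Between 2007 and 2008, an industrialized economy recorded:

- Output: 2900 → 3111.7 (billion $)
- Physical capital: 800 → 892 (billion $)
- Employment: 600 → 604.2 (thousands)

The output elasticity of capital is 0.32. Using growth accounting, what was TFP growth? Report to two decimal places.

3.14%

Output growth = (3111.7 − 2900) / 2900 = 7.3%.
Physical capital growth = (892 − 800) / 800 = 11.5%.
Employment growth = (604.2 − 600) / 600 = 0.7%.
Labor's share = 1 − 0.32 = 0.68.
Physical capital: 0.32 × 11.5 = 3.68 pp.
Employment: 0.68 × 0.7 = 0.476 pp.
TFP growth = 7.3 − 4.156 = 3.144%.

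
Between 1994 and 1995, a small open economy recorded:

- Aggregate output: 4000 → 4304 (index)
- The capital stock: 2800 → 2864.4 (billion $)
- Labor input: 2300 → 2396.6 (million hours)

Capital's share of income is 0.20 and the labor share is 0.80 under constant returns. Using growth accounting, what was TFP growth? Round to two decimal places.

TFP grew 3.78%.

Aggregate output growth = (4304 − 4000) / 4000 = 7.6%.
The capital stock growth = (2864.4 − 2800) / 2800 = 2.3%.
Labor input growth = (2396.6 − 2300) / 2300 = 4.2%.
Labor's share = 1 − 0.2 = 0.8.
The capital stock: 0.2 × 2.3 = 0.46 pp.
Labor input: 0.8 × 4.2 = 3.36 pp.
TFP growth = 7.6 − 3.82 = 3.78%.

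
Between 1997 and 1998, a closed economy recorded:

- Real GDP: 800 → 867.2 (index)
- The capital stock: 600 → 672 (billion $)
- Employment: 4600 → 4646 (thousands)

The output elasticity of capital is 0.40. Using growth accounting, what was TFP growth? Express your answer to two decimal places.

Real GDP growth = (867.2 − 800) / 800 = 8.4%.
The capital stock growth = (672 − 600) / 600 = 12%.
Employment growth = (4646 − 4600) / 4600 = 1%.
Labor's share = 1 − 0.4 = 0.6.
The capital stock: 0.4 × 12 = 4.8 pp.
Employment: 0.6 × 1 = 0.6 pp.
TFP growth = 8.4 − 5.4 = 3%.

TFP grew 3.00%.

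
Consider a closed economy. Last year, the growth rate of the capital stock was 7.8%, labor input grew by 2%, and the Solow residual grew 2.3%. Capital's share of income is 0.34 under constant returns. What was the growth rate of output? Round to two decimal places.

Output growth was 6.27%.

Labor's share = 1 − 0.34 = 0.66.
The capital stock: 0.34 × 7.8 = 2.652 pp.
Labor input: 0.66 × 2 = 1.32 pp.
Output growth = 2.3 + 3.972 = 6.272%.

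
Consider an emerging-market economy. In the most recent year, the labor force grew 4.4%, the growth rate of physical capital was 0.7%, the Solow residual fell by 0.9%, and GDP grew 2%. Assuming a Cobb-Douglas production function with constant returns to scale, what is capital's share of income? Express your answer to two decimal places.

Capital's share of income is 0.41.

gY = gA + α·gK + (1−α)·gL, so gY − gA − gL = α(gK − gL).
2 + 0.9 − 4.4 = α × (0.7 − 4.4).
-1.5 = -3.7 α, so α = 0.4054.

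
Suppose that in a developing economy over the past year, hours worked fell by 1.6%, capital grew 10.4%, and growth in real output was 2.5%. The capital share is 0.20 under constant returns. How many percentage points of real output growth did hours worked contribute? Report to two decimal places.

Labor's share = 1 − 0.2 = 0.8.
Contribution = share × growth = 0.8 × (-1.6) = -1.28 pp.

-1.28 percentage points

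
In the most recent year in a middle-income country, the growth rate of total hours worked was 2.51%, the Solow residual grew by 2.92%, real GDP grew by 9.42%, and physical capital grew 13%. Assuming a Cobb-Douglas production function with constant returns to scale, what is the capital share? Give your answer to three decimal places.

gY = gA + α·gK + (1−α)·gL, so gY − gA − gL = α(gK − gL).
9.42 − 2.92 − 2.51 = α × (13 − 2.51).
3.99 = 10.49 α, so α = 0.38036.

0.380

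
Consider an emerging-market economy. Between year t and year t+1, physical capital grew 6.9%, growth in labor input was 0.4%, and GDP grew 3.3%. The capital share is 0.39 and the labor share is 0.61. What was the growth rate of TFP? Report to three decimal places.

TFP grew 0.365%.

Labor's share = 1 − 0.39 = 0.61.
Physical capital: 0.39 × 6.9 = 2.691 pp.
Labor input: 0.61 × 0.4 = 0.244 pp.
TFP growth = 3.3 − 2.935 = 0.365%.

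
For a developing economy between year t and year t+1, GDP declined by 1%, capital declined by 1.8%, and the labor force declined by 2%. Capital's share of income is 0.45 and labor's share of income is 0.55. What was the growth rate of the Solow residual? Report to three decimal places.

The Solow residual grew 0.910%.

Labor's share = 1 − 0.45 = 0.55.
Capital: 0.45 × (-1.8) = -0.81 pp.
The labor force: 0.55 × (-2) = -1.1 pp.
TFP growth = -1 + 1.91 = 0.91%.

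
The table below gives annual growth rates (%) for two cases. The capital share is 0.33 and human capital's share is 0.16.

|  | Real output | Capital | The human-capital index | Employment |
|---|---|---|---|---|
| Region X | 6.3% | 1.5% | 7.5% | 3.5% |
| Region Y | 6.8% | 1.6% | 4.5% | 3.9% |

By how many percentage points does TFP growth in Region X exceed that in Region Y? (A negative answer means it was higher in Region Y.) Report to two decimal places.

-0.74 percentage points

Labor's share = 1 − 0.33 − 0.16 = 0.51.
Region X: TFP = 6.3 − 0.495 − 1.2 − 1.785 = 2.82%.
Region Y: TFP = 6.8 − 0.528 − 0.72 − 1.989 = 3.563%.
Difference = 2.82 − (3.563) = -0.743 pp.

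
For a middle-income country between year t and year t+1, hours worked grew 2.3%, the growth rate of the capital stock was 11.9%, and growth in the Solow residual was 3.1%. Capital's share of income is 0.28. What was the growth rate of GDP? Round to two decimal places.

GDP growth was 8.09%.

Labor's share = 1 − 0.28 = 0.72.
The capital stock: 0.28 × 11.9 = 3.332 pp.
Hours worked: 0.72 × 2.3 = 1.656 pp.
Output growth = 3.1 + 4.988 = 8.088%.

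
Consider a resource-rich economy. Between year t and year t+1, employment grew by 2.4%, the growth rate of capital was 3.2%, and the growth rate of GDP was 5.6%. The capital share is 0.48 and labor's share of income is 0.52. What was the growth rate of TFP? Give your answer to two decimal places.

Labor's share = 1 − 0.48 = 0.52.
Capital: 0.48 × 3.2 = 1.536 pp.
Employment: 0.52 × 2.4 = 1.248 pp.
TFP growth = 5.6 − 2.784 = 2.816%.

2.82%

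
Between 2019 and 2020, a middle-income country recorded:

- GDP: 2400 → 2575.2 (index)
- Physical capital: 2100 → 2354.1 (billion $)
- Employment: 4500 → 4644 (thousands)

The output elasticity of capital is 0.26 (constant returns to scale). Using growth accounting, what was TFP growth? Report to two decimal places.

1.79%

GDP growth = (2575.2 − 2400) / 2400 = 7.3%.
Physical capital growth = (2354.1 − 2100) / 2100 = 12.1%.
Employment growth = (4644 − 4500) / 4500 = 3.2%.
Labor's share = 1 − 0.26 = 0.74.
Physical capital: 0.26 × 12.1 = 3.146 pp.
Employment: 0.74 × 3.2 = 2.368 pp.
TFP growth = 7.3 − 5.514 = 1.786%.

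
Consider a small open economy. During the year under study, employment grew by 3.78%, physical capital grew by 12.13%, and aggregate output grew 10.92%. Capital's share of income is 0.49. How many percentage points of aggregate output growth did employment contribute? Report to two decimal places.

Labor's share = 1 − 0.49 = 0.51.
Contribution = share × growth = 0.51 × 3.78 = 1.9278 pp.

1.93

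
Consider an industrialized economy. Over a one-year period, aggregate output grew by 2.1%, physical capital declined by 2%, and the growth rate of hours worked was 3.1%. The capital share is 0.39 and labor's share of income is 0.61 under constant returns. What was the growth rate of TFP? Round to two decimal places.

TFP growth was 0.99%.

Labor's share = 1 − 0.39 = 0.61.
Physical capital: 0.39 × (-2) = -0.78 pp.
Hours worked: 0.61 × 3.1 = 1.891 pp.
TFP growth = 2.1 − 1.111 = 0.989%.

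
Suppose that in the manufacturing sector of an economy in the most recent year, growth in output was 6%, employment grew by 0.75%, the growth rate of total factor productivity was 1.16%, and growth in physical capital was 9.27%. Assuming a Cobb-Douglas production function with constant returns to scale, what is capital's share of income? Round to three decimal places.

gY = gA + α·gK + (1−α)·gL, so gY − gA − gL = α(gK − gL).
6 − 1.16 − 0.75 = α × (9.27 − 0.75).
4.09 = 8.52 α, so α = 0.48005.

Capital's share of income is 0.480.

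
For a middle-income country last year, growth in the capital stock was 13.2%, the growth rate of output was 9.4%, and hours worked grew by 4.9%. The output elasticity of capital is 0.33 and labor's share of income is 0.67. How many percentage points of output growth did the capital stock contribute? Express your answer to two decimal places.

4.36 pp

Contribution = share × growth = 0.33 × 13.2 = 4.356 pp.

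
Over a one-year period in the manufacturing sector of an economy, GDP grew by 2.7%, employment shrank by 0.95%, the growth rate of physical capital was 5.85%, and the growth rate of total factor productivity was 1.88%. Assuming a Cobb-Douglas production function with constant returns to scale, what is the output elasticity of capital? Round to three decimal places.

α = 0.260

gY = gA + α·gK + (1−α)·gL, so gY − gA − gL = α(gK − gL).
2.7 − 1.88 + 0.95 = α × (5.85 − (-0.95)).
1.77 = 6.8 α, so α = 0.26029.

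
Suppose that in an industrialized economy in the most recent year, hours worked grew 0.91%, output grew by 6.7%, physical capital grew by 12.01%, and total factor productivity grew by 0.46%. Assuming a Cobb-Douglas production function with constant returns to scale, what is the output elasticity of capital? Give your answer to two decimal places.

α = 0.48

gY = gA + α·gK + (1−α)·gL, so gY − gA − gL = α(gK − gL).
6.7 − 0.46 − 0.91 = α × (12.01 − 0.91).
5.33 = 11.1 α, so α = 0.4802.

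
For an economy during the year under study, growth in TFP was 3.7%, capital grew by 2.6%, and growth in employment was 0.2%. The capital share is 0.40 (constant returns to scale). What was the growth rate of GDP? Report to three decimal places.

4.860%

Labor's share = 1 − 0.4 = 0.6.
Capital: 0.4 × 2.6 = 1.04 pp.
Employment: 0.6 × 0.2 = 0.12 pp.
Output growth = 3.7 + 1.16 = 4.86%.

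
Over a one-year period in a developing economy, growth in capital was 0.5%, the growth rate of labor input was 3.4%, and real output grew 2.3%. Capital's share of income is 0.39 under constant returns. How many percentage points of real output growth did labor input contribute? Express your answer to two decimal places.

Labor's share = 1 − 0.39 = 0.61.
Contribution = share × growth = 0.61 × 3.4 = 2.074 pp.

2.07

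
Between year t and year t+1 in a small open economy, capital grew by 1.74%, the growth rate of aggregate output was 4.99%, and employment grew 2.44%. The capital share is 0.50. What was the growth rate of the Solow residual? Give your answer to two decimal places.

The Solow residual grew 2.90%.

Labor's share = 1 − 0.5 = 0.5.
Capital: 0.5 × 1.74 = 0.87 pp.
Employment: 0.5 × 2.44 = 1.22 pp.
TFP growth = 4.99 − 2.09 = 2.9%.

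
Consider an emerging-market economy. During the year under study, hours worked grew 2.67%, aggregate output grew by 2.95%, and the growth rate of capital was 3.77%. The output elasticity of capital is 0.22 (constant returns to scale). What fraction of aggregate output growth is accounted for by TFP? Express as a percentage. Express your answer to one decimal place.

TFP accounted for 1.3% of growth.

Labor's share = 1 − 0.22 = 0.78.
Capital: 0.22 × 3.77 = 0.8294 pp.
Hours worked: 0.78 × 2.67 = 2.0826 pp.
TFP growth = 2.95 − 2.912 = 0.038%.
TFP share of growth = 0.038 / 2.95 × 100 = 1.288%.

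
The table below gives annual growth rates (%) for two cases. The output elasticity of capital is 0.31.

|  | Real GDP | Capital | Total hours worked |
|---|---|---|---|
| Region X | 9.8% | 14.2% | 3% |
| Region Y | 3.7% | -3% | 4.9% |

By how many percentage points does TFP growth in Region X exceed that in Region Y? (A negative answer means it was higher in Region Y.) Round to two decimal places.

Labor's share = 1 − 0.31 = 0.69.
Region X: TFP = 9.8 − 4.402 − 2.07 = 3.328%.
Region Y: TFP = 3.7 + 0.93 − 3.381 = 1.249%.
Difference = 3.328 − (1.249) = 2.079 pp.

2.08 percentage points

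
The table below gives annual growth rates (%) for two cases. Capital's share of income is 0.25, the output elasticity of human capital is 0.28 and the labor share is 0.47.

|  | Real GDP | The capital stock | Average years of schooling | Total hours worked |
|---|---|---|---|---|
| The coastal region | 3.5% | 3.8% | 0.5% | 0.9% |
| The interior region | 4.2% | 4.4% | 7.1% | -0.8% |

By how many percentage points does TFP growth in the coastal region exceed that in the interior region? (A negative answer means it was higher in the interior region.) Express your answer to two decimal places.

Labor's share = 1 − 0.25 − 0.28 = 0.47.
The coastal region: TFP = 3.5 − 0.95 − 0.14 − 0.423 = 1.987%.
The interior region: TFP = 4.2 − 1.1 − 1.988 + 0.376 = 1.488%.
Difference = 1.987 − (1.488) = 0.499 pp.

0.50 percentage points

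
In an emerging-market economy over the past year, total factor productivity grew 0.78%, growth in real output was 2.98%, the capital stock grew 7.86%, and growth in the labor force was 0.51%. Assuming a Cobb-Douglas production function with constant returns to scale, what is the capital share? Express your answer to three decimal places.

gY = gA + α·gK + (1−α)·gL, so gY − gA − gL = α(gK − gL).
2.98 − 0.78 − 0.51 = α × (7.86 − 0.51).
1.69 = 7.35 α, so α = 0.22993.

0.230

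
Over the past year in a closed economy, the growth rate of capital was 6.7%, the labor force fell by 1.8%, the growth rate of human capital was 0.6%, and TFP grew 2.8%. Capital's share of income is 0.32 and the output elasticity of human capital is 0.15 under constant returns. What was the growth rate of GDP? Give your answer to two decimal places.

4.08%

Labor's share = 1 − 0.32 − 0.15 = 0.53.
Capital: 0.32 × 6.7 = 2.144 pp.
Human capital: 0.15 × 0.6 = 0.09 pp.
The labor force: 0.53 × (-1.8) = -0.954 pp.
Output growth = 2.8 + 1.28 = 4.08%.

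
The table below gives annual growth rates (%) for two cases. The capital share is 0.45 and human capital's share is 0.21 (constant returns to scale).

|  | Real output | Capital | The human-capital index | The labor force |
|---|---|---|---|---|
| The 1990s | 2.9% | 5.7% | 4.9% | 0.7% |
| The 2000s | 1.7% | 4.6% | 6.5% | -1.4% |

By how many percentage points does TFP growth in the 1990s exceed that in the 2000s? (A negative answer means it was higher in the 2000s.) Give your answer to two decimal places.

Labor's share = 1 − 0.45 − 0.21 = 0.34.
The 1990s: TFP = 2.9 − 2.565 − 1.029 − 0.238 = -0.932%.
The 2000s: TFP = 1.7 − 2.07 − 1.365 + 0.476 = -1.259%.
Difference = -0.932 − (-1.259) = 0.327 pp.

0.33 percentage points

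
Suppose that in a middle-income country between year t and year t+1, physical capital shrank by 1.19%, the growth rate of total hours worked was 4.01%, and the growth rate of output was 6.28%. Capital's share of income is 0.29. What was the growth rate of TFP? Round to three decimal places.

TFP grew 3.778%.

Labor's share = 1 − 0.29 = 0.71.
Physical capital: 0.29 × (-1.19) = -0.3451 pp.
Total hours worked: 0.71 × 4.01 = 2.8471 pp.
TFP growth = 6.28 − 2.502 = 3.778%.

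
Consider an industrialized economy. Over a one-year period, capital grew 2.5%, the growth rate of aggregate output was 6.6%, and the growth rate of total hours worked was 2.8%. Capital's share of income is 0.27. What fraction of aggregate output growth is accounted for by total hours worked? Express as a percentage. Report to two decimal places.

30.97%

Labor's share = 1 − 0.27 = 0.73.
Total hours worked contributed 0.73 × 2.8 = 2.044 pp.
Share of growth = 2.044 / 6.6 × 100 = 30.9697%.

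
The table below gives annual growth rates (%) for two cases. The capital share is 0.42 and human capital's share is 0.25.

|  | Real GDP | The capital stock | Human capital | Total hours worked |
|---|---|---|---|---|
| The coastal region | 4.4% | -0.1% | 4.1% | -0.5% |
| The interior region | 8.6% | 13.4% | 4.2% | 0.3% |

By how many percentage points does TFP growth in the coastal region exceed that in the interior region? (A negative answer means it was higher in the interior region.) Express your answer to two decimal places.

Labor's share = 1 − 0.42 − 0.25 = 0.33.
The coastal region: TFP = 4.4 + 0.042 − 1.025 + 0.165 = 3.582%.
The interior region: TFP = 8.6 − 5.628 − 1.05 − 0.099 = 1.823%.
Difference = 3.582 − (1.823) = 1.759 pp.

1.76 percentage points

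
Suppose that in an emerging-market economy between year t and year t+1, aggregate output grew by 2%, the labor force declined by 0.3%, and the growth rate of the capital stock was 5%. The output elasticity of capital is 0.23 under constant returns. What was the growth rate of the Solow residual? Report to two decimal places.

Labor's share = 1 − 0.23 = 0.77.
The capital stock: 0.23 × 5 = 1.15 pp.
The labor force: 0.77 × (-0.3) = -0.231 pp.
TFP growth = 2 − 0.919 = 1.081%.

1.08%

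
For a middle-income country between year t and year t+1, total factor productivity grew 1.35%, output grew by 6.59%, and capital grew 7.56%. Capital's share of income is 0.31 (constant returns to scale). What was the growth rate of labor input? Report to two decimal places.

Labor's share = 1 − 0.31 = 0.69.
gY = gA + 0.31×7.56 + 0.69×g.
0.69×g = 6.59 − 1.35 − 2.3436 = 2.8964.
g = 2.8964 / 0.69 = 4.1977%.

4.20%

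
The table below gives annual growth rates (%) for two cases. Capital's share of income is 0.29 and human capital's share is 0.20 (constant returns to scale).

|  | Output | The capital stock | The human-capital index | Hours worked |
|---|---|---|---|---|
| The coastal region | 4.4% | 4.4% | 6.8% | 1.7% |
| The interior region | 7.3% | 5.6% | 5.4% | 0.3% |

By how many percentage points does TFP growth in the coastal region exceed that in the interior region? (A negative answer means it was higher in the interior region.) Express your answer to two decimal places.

Labor's share = 1 − 0.29 − 0.2 = 0.51.
The coastal region: TFP = 4.4 − 1.276 − 1.36 − 0.867 = 0.897%.
The interior region: TFP = 7.3 − 1.624 − 1.08 − 0.153 = 4.443%.
Difference = 0.897 − (4.443) = -3.546 pp.

-3.55 percentage points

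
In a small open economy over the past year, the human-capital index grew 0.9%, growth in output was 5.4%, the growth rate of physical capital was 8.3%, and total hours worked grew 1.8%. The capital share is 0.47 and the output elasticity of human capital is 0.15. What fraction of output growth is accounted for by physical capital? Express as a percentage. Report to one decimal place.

72.2%

Physical capital contributed 0.47 × 8.3 = 3.901 pp.
Share of growth = 3.901 / 5.4 × 100 = 72.241%.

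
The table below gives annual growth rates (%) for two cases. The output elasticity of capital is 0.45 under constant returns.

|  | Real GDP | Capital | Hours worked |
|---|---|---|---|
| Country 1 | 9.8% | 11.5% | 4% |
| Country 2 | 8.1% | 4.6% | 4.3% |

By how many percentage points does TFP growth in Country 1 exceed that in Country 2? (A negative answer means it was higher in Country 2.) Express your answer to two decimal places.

-1.24 percentage points

Labor's share = 1 − 0.45 = 0.55.
Country 1: TFP = 9.8 − 5.175 − 2.2 = 2.425%.
Country 2: TFP = 8.1 − 2.07 − 2.365 = 3.665%.
Difference = 2.425 − (3.665) = -1.24 pp.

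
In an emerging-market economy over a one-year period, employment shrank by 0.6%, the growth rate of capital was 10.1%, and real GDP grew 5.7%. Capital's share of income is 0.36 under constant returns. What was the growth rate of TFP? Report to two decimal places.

2.45%

Labor's share = 1 − 0.36 = 0.64.
Capital: 0.36 × 10.1 = 3.636 pp.
Employment: 0.64 × (-0.6) = -0.384 pp.
TFP growth = 5.7 − 3.252 = 2.448%.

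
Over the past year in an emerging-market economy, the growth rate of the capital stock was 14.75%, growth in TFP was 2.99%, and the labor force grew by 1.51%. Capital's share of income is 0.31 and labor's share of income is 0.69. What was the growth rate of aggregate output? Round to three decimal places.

Labor's share = 1 − 0.31 = 0.69.
The capital stock: 0.31 × 14.75 = 4.5725 pp.
The labor force: 0.69 × 1.51 = 1.0419 pp.
Output growth = 2.99 + 5.6144 = 8.6044%.

8.604%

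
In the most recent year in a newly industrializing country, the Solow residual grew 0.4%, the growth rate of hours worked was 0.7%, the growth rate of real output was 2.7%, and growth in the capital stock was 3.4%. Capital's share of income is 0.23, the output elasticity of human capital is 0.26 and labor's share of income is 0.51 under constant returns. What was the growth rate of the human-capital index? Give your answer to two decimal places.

4.47%

Labor's share = 1 − 0.23 − 0.26 = 0.51.
gY = gA + 0.23×3.4 + 0.51×0.7 + 0.26×g.
0.26×g = 2.7 − 0.4 − 1.139 = 1.161.
g = 1.161 / 0.26 = 4.4654%.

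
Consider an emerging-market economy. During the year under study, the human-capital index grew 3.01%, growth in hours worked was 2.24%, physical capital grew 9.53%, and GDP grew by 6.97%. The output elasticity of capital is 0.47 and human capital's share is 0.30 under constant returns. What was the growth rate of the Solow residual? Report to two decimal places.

Labor's share = 1 − 0.47 − 0.3 = 0.23.
Physical capital: 0.47 × 9.53 = 4.4791 pp.
The human-capital index: 0.3 × 3.01 = 0.903 pp.
Hours worked: 0.23 × 2.24 = 0.5152 pp.
TFP growth = 6.97 − 5.8973 = 1.0727%.

The Solow residual growth was 1.07%.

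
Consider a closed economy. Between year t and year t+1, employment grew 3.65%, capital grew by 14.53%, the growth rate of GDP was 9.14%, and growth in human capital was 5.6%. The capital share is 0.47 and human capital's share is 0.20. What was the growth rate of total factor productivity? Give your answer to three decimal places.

Labor's share = 1 − 0.47 − 0.2 = 0.33.
Capital: 0.47 × 14.53 = 6.8291 pp.
Human capital: 0.2 × 5.6 = 1.12 pp.
Employment: 0.33 × 3.65 = 1.2045 pp.
TFP growth = 9.14 − 9.1536 = -0.0136%.

-0.014%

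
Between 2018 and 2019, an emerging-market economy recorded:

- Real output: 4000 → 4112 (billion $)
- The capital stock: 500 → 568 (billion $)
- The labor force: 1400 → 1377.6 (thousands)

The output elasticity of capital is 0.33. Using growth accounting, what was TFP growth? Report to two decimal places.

-0.62%

Real output growth = (4112 − 4000) / 4000 = 2.8%.
The capital stock growth = (568 − 500) / 500 = 13.6%.
The labor force growth = (1377.6 − 1400) / 1400 = -1.6%.
Labor's share = 1 − 0.33 = 0.67.
The capital stock: 0.33 × 13.6 = 4.488 pp.
The labor force: 0.67 × (-1.6) = -1.072 pp.
TFP growth = 2.8 − 3.416 = -0.616%.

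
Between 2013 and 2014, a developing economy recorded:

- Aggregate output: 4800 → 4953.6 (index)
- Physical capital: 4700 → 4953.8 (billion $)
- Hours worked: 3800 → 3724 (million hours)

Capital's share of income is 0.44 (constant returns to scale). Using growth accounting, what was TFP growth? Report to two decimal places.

Aggregate output growth = (4953.6 − 4800) / 4800 = 3.2%.
Physical capital growth = (4953.8 − 4700) / 4700 = 5.4%.
Hours worked growth = (3724 − 3800) / 3800 = -2%.
Labor's share = 1 − 0.44 = 0.56.
Physical capital: 0.44 × 5.4 = 2.376 pp.
Hours worked: 0.56 × (-2) = -1.12 pp.
TFP growth = 3.2 − 1.256 = 1.944%.

TFP growth was 1.94%.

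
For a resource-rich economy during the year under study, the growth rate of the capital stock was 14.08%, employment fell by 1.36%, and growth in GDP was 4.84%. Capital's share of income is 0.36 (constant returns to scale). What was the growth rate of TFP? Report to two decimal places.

0.64%

Labor's share = 1 − 0.36 = 0.64.
The capital stock: 0.36 × 14.08 = 5.0688 pp.
Employment: 0.64 × (-1.36) = -0.8704 pp.
TFP growth = 4.84 − 4.1984 = 0.6416%.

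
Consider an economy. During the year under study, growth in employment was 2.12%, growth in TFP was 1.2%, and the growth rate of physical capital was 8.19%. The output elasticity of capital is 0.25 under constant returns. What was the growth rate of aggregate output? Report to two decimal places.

Labor's share = 1 − 0.25 = 0.75.
Physical capital: 0.25 × 8.19 = 2.0475 pp.
Employment: 0.75 × 2.12 = 1.59 pp.
Output growth = 1.2 + 3.6375 = 4.8375%.

4.84%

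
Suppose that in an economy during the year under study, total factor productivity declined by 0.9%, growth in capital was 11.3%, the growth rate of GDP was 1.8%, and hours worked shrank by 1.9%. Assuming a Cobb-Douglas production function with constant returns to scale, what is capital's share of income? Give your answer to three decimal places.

α = 0.348

gY = gA + α·gK + (1−α)·gL, so gY − gA − gL = α(gK − gL).
1.8 + 0.9 + 1.9 = α × (11.3 − (-1.9)).
4.6 = 13.2 α, so α = 0.34848.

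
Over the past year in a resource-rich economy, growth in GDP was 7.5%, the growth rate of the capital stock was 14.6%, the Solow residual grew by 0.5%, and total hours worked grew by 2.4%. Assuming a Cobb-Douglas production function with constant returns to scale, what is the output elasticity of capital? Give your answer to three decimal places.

0.377

gY = gA + α·gK + (1−α)·gL, so gY − gA − gL = α(gK − gL).
7.5 − 0.5 − 2.4 = α × (14.6 − 2.4).
4.6 = 12.2 α, so α = 0.37705.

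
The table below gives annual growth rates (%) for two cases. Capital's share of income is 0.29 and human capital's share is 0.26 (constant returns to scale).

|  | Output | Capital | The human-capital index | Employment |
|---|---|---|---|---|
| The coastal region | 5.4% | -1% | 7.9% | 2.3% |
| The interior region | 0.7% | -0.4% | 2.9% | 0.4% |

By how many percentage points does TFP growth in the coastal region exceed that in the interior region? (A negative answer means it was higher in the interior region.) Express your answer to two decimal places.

2.72 percentage points

Labor's share = 1 − 0.29 − 0.26 = 0.45.
The coastal region: TFP = 5.4 + 0.29 − 2.054 − 1.035 = 2.601%.
The interior region: TFP = 0.7 + 0.116 − 0.754 − 0.18 = -0.118%.
Difference = 2.601 − (-0.118) = 2.719 pp.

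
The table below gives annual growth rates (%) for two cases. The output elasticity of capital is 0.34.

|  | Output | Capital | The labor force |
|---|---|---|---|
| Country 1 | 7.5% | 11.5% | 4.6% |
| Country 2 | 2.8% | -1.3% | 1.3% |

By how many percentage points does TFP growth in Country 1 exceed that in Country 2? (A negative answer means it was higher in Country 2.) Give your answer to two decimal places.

-1.83 percentage points

Labor's share = 1 − 0.34 = 0.66.
Country 1: TFP = 7.5 − 3.91 − 3.036 = 0.554%.
Country 2: TFP = 2.8 + 0.442 − 0.858 = 2.384%.
Difference = 0.554 − (2.384) = -1.83 pp.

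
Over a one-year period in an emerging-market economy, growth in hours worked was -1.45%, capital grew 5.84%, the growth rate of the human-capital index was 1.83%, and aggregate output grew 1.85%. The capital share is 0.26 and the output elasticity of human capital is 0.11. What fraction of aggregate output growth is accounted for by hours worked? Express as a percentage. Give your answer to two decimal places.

-49.38%

Labor's share = 1 − 0.26 − 0.11 = 0.63.
Hours worked contributed 0.63 × (-1.45) = -0.9135 pp.
Share of growth = -0.9135 / 1.85 × 100 = -49.3784%.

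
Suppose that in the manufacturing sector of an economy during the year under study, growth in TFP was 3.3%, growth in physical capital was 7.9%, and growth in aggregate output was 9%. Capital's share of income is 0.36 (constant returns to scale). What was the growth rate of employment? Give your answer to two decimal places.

Labor's share = 1 − 0.36 = 0.64.
gY = gA + 0.36×7.9 + 0.64×g.
0.64×g = 9 − 3.3 − 2.844 = 2.856.
g = 2.856 / 0.64 = 4.4625%.

Employment growth was 4.46%.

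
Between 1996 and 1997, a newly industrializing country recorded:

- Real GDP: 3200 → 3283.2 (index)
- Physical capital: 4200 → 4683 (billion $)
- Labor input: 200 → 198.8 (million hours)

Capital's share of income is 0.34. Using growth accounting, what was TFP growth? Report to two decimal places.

Real GDP growth = (3283.2 − 3200) / 3200 = 2.6%.
Physical capital growth = (4683 − 4200) / 4200 = 11.5%.
Labor input growth = (198.8 − 200) / 200 = -0.6%.
Labor's share = 1 − 0.34 = 0.66.
Physical capital: 0.34 × 11.5 = 3.91 pp.
Labor input: 0.66 × (-0.6) = -0.396 pp.
TFP growth = 2.6 − 3.514 = -0.914%.

-0.91%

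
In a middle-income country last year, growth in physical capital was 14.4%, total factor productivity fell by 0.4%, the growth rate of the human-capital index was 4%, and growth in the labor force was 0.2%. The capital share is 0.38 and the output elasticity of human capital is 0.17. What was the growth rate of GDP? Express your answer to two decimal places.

5.84%

Labor's share = 1 − 0.38 − 0.17 = 0.45.
Physical capital: 0.38 × 14.4 = 5.472 pp.
The human-capital index: 0.17 × 4 = 0.68 pp.
The labor force: 0.45 × 0.2 = 0.09 pp.
Output growth = -0.4 + 6.242 = 5.842%.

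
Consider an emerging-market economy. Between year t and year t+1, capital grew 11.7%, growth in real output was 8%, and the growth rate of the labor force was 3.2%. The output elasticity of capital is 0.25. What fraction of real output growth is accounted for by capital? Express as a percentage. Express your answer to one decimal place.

Capital accounted for 36.6% of growth.

Capital contributed 0.25 × 11.7 = 2.925 pp.
Share of growth = 2.925 / 8 × 100 = 36.563%.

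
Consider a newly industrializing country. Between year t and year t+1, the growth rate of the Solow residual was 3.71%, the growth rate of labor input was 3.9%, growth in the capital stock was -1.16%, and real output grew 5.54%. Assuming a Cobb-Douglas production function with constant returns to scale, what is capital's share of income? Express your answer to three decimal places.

Capital's share of income is 0.409.

gY = gA + α·gK + (1−α)·gL, so gY − gA − gL = α(gK − gL).
5.54 − 3.71 − 3.9 = α × (-1.16 − 3.9).
-2.07 = -5.06 α, so α = 0.40909.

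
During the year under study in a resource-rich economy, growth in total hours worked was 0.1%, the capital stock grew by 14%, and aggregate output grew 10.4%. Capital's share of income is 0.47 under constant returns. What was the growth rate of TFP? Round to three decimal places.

Labor's share = 1 − 0.47 = 0.53.
The capital stock: 0.47 × 14 = 6.58 pp.
Total hours worked: 0.53 × 0.1 = 0.053 pp.
TFP growth = 10.4 − 6.633 = 3.767%.

3.767%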